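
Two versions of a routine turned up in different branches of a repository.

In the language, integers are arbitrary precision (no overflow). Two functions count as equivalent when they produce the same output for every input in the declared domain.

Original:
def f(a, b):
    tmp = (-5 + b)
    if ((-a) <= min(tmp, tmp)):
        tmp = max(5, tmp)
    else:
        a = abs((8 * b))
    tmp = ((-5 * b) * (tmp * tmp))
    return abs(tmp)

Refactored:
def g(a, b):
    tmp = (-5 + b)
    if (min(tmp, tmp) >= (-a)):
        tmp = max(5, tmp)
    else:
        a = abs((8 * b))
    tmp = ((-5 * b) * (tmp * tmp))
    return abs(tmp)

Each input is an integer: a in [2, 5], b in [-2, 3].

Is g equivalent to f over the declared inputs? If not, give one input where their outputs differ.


Differences: comparison usage differs — yet all 24 inputs agree.
verdict: equivalent


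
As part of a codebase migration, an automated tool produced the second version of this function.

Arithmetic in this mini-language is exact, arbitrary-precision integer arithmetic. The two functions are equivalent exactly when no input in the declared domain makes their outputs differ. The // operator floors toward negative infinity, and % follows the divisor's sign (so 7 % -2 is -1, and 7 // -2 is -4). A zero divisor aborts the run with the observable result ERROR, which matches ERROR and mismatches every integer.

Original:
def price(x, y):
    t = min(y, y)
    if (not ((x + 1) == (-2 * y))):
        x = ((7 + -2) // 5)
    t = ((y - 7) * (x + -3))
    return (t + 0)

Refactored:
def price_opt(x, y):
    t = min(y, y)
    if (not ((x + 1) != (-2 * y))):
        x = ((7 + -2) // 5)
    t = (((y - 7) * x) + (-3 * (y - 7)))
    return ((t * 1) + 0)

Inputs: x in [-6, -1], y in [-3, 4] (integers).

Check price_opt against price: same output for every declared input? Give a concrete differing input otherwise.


Input x=-6, y=-3: 20 from price versus 90 from price_opt.
verdict: not equivalent; witness: x=-6, y=-3


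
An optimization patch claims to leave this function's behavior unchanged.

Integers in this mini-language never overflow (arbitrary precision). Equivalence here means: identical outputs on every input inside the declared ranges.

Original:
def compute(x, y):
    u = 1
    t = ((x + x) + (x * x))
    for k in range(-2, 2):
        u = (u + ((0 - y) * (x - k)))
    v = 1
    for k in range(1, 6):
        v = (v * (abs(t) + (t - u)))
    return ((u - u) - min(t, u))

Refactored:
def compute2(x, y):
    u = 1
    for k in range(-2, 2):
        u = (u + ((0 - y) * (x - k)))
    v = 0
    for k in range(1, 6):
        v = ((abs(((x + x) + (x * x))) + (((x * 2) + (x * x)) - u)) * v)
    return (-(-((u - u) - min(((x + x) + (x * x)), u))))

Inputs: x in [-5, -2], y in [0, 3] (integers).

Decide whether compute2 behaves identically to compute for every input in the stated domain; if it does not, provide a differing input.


The edit looks behavioral (`1` became `0`), but over these ranges it never changes the outcome.
As a probe, take x=-5, y=3: compute runs u becomes 1; next t becomes 15; next at k=-2:; next u becomes 10; next at k=-1:; next u becomes 22; next at k=0:; next u becomes 37; next at k=1:; next u becomes 55; next v becomes 1; next at k=1:; next v becomes -25; next at k=2:; next v becomes 625; next at k=3:; next v becomes -15625; next at k=4:; next v becomes 390625; next at k=5:; next v becomes -9765625; next final value -15; compute2 runs u becomes 1; next at k=-2:; next u becomes 10; next at k=-1:; next u becomes 22; next at k=0:; next u becomes 37; next at k=1:; next u becomes 55; next v becomes 0; next at k=1:; next v becomes 0; next at k=2:; next v becomes 0; next at k=3:; next v becomes 0; next at k=4:; next v becomes 0; next at k=5:; next v becomes 0; next final value -15; both end at -15.
An exhaustive pass over the 16 declared inputs shows identical outputs.
verdict: equivalent


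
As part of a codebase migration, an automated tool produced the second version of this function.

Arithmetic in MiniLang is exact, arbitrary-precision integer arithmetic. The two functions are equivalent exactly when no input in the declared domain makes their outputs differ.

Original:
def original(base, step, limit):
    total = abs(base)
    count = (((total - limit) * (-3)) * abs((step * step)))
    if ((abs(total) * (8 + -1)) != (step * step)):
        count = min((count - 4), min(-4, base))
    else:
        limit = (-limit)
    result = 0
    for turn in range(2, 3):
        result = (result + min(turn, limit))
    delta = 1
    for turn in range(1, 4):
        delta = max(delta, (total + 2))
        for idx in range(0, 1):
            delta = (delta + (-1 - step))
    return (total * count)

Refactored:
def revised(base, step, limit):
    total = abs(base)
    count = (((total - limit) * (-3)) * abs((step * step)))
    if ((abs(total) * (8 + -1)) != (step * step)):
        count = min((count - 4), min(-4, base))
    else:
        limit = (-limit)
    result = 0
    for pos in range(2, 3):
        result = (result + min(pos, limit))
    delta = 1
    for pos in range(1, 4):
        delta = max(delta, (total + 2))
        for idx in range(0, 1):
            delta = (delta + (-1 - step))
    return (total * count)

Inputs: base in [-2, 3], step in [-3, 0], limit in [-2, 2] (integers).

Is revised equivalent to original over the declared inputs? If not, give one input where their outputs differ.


The two are interchangeable: local variable names differ, and every declared input agrees.
One worked example (base=0, step=0, limit=0) — original: total becomes 0; next count becomes 0; next ((abs(total) * (8 + -1)) != (step * step)) evaluates to false; next limit becomes 0; next result becomes 0; next at turn=2:; next result becomes 0; next delta becomes 1; next at turn=1:; next delta becomes 2; next at idx=0:; next delta becomes 1; next at turn=2:; next delta becomes 2; next at idx=0:; next delta becomes 1; next at turn=3:; next delta becomes 2; next at idx=0:; next delta becomes 1; next final value 0; revised: total becomes 0; next count becomes 0; next ((abs(total) * (8 + -1)) != (step * step)) evaluates to false; next limit becomes 0; next result becomes 0; next at pos=2:; next result becomes 0; next delta becomes 1; next at pos=1:; next delta becomes 2; next at idx=0:; next delta becomes 1; next at pos=2:; next delta becomes 2; next at idx=0:; next delta becomes 1; next at pos=3:; next delta becomes 2; next at idx=0:; next delta becomes 1; next final value 0; agreement on 0.
Checked all 120 inputs in the declared domain: the outputs agree on every one.
verdict: equivalent


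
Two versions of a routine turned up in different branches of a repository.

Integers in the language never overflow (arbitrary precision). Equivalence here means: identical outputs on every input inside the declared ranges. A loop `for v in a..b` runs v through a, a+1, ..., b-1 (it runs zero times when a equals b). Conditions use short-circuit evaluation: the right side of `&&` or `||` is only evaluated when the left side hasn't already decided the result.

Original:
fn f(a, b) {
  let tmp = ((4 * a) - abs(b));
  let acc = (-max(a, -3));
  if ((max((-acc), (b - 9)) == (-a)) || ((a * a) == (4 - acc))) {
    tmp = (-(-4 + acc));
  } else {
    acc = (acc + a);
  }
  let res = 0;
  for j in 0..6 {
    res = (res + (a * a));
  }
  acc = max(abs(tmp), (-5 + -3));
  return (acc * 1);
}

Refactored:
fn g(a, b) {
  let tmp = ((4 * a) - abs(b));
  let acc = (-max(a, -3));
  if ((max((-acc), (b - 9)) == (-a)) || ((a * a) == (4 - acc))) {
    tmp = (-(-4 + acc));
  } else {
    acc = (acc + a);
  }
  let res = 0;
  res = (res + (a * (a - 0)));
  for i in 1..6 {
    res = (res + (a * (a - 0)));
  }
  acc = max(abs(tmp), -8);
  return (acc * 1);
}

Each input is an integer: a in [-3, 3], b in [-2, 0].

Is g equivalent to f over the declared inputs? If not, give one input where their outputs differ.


Side by side, the visible changes include: local variable names differ; also constant usage differs; also statement counts differ; also loop structure differs; also arithmetic usage differs.
Spot check at a=0, b=0 — f: tmp := 0 | acc := 0 | ((max((-acc), (b - 9)) == (-a)) || ((a * a) == (4 - acc))): true | tmp := 4 | res := 0 | iter j=0: | res := 0 | iter j=1: | res := 0 | iter j=2: | res := 0 | iter j=3: | res := 0 | iter j=4: | res := 0 | iter j=5: | res := 0 | acc := 4 | result 4. g: tmp := 0 | acc := 0 | ((max((-acc), (b - 9)) == (-a)) || ((a * a) == (4 - acc))): true | tmp := 4 | res := 0 | res := 0 | iter i=1: | res := 0 | iter i=2: | res := 0 | iter i=3: | res := 0 | iter i=4: | res := 0 | iter i=5: | res := 0 | acc := 4 | result 4. Both give 4.
An exhaustive pass over the 21 declared inputs shows identical outputs.
verdict: equivalent


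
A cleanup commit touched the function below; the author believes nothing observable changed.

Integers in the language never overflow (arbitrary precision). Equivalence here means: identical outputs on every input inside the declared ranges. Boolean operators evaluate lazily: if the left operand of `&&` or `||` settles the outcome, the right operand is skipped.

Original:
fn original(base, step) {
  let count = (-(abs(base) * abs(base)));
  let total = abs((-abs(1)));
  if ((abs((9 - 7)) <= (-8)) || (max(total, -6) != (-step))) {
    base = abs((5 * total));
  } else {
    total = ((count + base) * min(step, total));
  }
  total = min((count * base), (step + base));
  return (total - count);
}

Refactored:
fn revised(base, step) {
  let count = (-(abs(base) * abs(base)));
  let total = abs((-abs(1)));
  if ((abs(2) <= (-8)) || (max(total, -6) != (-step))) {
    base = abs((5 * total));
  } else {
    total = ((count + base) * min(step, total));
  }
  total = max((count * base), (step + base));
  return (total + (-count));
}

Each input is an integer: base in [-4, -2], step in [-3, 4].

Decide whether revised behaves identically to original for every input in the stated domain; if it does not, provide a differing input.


Run the pair on base=-4, step=-3.
original: count = -16; total = 1; ((abs((9 - 7)) <= (-8)) || (max(total, -6) != (-step))) -> true; base = 5; total = -80; return -64
revised: count = -16; total = 1; ((abs(2) <= (-8)) || (max(total, -6) != (-step))) -> true; base = 5; total = 2; return 18
-64 vs 18 — the two versions disagree here.
verdict: not equivalent; witness: base=-4, step=-3


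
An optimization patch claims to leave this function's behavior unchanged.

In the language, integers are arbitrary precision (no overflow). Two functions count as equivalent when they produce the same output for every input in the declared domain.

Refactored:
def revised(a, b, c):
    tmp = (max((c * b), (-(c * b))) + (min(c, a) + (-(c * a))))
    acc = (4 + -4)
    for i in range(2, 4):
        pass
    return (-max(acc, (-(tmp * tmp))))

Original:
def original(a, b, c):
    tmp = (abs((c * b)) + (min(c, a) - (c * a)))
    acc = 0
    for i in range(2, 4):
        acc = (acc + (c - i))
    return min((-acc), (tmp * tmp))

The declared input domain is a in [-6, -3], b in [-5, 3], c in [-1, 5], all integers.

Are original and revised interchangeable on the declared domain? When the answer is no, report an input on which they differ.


Take a=-6, b=-5, c=-1.
original: tmp=-7, then acc=0, then (i=2), then acc=-3, then (i=3), then acc=-7, then returns 7
revised: tmp=-7, then acc=0, then (i=2), then (i=3), then returns 0
7 vs 0 — the two versions disagree here.
verdict: not equivalent; witness: a=-6, b=-5, c=-1


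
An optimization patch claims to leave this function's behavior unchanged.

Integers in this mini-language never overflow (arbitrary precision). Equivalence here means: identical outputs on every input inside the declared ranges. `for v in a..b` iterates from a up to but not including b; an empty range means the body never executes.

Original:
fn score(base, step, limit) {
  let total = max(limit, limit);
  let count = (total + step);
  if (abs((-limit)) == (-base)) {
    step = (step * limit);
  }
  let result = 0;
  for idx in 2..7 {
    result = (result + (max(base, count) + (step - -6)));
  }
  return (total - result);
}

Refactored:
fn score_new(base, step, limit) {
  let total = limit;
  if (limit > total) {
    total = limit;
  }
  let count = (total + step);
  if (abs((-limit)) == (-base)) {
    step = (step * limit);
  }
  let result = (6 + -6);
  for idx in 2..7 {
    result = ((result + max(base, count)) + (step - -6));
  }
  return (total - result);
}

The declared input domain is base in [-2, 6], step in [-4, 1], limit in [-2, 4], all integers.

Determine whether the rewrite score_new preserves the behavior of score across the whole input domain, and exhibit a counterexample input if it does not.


Reading the diff, among the changes: branching structure differs; comparison usage differs; constant usage differs; statement counts differ; arithmetic usage differs; min/max/abs usage differs.
Spot check at base=6, step=-3, limit=4 — score: total = 4; count = 1; (abs((-limit)) == (-base)) -> false; result = 0; [idx=2]; result = 9; [idx=3]; result = 18; [idx=4]; result = 27; [idx=5]; result = 36; [idx=6]; result = 45; return -41. score_new: total = 4; (limit > total) -> false; count = 1; (abs((-limit)) == (-base)) -> false; result = 0; [idx=2]; result = 9; [idx=3]; result = 18; [idx=4]; result = 27; [idx=5]; result = 36; [idx=6]; result = 45; return -41. Both give -41.
Sweeping the whole domain (378 inputs) finds no disagreement.
verdict: equivalent


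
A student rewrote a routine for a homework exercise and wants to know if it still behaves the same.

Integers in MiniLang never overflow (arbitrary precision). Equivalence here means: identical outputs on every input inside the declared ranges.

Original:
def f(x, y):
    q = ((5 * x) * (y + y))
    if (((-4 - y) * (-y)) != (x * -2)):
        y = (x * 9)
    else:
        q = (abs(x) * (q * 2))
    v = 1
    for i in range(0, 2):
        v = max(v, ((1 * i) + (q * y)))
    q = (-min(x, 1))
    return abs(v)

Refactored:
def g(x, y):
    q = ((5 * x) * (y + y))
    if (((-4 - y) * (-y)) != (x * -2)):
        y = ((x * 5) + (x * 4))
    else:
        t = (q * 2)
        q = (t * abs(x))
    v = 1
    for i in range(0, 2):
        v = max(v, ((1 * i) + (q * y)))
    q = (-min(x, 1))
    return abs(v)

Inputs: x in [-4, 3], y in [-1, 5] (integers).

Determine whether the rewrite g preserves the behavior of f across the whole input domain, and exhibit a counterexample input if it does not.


Reading the diff, among the changes: constant usage differs; also local variable names differ; also arithmetic usage differs; also statement counts differ.
One worked example (x=-4, y=3) — f: q = -120; (((-4 - y) * (-y)) != (x * -2)) -> true; y = -36; v = 1; [i=0]; v = 4320; [i=1]; v = 4321; q = 4; return 4321; g: q = -120; (((-4 - y) * (-y)) != (x * -2)) -> true; y = -36; v = 1; [i=0]; v = 4320; [i=1]; v = 4321; q = 4; return 4321; agreement on 4321.
An exhaustive pass over the 56 declared inputs shows identical outputs.
verdict: equivalent


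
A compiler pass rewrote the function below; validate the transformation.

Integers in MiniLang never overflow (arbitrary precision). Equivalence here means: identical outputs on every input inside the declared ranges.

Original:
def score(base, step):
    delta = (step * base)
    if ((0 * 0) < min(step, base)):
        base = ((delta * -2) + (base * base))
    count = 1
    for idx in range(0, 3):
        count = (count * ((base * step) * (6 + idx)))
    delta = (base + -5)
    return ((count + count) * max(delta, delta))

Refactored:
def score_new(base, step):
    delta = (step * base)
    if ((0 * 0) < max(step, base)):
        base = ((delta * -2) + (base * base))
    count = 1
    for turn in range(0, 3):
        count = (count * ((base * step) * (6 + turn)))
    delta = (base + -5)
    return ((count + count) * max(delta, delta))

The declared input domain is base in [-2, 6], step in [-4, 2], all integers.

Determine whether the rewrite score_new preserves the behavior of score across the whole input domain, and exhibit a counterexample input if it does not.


Consider the input base=-2, step=1.
score: delta := -2 | ((0 * 0) < min(step, base)): false | count := 1 | iter idx=0: | count := -12 | iter idx=1: | count := 168 | iter idx=2: | count := -2688 | delta := -7 | result 37632
score_new: delta := -2 | ((0 * 0) < max(step, base)): true | base := 8 | count := 1 | iter turn=0: | count := 48 | iter turn=1: | count := 2688 | iter turn=2: | count := 172032 | delta := 3 | result 1032192
37632 and 1032192 differ, so these are not the same function on this domain.
verdict: not equivalent; witness: base=-2, step=1


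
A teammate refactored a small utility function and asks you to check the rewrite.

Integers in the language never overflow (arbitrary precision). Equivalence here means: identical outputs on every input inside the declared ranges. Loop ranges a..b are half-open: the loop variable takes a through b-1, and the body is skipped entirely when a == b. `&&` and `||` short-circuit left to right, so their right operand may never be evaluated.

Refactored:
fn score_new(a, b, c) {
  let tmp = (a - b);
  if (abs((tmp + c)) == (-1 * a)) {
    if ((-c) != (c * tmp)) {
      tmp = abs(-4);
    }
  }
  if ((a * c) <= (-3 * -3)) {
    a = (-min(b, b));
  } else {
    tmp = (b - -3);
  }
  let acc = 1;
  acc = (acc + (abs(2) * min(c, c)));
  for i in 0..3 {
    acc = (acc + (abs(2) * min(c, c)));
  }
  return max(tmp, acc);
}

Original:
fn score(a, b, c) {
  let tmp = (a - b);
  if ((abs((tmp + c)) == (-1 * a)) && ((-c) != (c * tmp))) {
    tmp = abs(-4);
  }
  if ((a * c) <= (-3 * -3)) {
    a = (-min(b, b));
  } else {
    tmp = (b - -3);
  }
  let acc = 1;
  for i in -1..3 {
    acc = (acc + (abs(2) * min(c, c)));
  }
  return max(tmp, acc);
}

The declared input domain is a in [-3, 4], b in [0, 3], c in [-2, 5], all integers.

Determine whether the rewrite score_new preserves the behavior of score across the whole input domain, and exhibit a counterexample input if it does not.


Behavior is preserved: although statement counts differ, constant usage differs, loop structure differs, arithmetic usage differs, branching structure differs, min/max/abs usage differs, boolean connective usage differs, the outputs never diverge.
Tracing a=-1, b=0, c=3: score: tmp := -1 | ((abs((tmp + c)) == (-1 * a)) && ((-c) != (c * tmp))): false | ((a * c) <= (-3 * -3)): true | a := 0 | acc := 1 | iter i=-1: | acc := 7 | iter i=0: | acc := 13 | iter i=1: | acc := 19 | iter i=2: | acc := 25 | result 25 | score_new: tmp := -1 | (abs((tmp + c)) == (-1 * a)): false | ((a * c) <= (-3 * -3)): true | a := 0 | acc := 1 | acc := 7 | iter i=0: | acc := 13 | iter i=1: | acc := 19 | iter i=2: | acc := 25 | result 25 — matching result 25.
Every one of the 256 inputs gives matching results.
verdict: equivalent


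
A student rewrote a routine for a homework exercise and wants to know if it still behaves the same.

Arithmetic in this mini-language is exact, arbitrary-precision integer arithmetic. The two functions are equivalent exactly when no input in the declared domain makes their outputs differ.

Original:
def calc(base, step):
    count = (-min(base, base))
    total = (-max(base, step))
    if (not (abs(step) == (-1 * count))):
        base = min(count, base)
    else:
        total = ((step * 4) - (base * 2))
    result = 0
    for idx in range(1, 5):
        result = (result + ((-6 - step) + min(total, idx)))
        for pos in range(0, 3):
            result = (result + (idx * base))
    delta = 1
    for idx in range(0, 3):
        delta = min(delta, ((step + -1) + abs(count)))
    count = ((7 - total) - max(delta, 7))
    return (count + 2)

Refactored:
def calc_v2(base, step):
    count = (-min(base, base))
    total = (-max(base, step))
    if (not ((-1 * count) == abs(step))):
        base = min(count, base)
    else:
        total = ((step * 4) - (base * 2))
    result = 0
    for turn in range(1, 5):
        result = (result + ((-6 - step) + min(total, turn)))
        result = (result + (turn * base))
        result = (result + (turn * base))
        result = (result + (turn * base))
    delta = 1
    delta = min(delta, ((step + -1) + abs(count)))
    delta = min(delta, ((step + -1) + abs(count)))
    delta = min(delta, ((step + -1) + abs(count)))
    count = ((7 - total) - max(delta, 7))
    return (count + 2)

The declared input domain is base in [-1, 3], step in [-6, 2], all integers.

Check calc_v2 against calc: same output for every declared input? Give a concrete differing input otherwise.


Reading the diff, among the changes: arithmetic usage differs, plus loop structure differs, plus constant usage differs, plus local variable names differ, plus min/max/abs usage differs, plus statement counts differ.
One worked example (base=-1, step=-1) — calc: count becomes 1; next total becomes 1; next (not (abs(step) == (-1 * count))) evaluates to true; next base becomes -1; next result becomes 0; next at idx=1:; next result becomes -4; next at pos=0:; next result becomes -5; next at pos=1:; next result becomes -6; next at pos=2:; next result becomes -7; next at idx=2:; next result becomes -11; next at pos=0:; next result becomes -13; next at pos=1:; next result becomes -15; next at pos=2:; next result becomes -17; next at idx=3:; next result becomes -21; next at pos=0:; next result becomes -24; next at pos=1:; next result becomes -27; next at pos=2:; next result becomes -30; next at idx=4:; next result becomes -34; next at pos=0:; next result becomes -38; next at pos=1:; next result becomes -42; next at pos=2:; next result becomes -46; next delta becomes 1; next at idx=0:; next delta becomes -1; next at idx=1:; next delta becomes -1; next at idx=2:; next delta becomes -1; next count becomes -1; next final value 1; calc_v2: count becomes 1; next total becomes 1; next (not ((-1 * count) == abs(step))) evaluates to true; next base becomes -1; next result becomes 0; next at turn=1:; next result becomes -4; next result becomes -5; next result becomes -6; next result becomes -7; next at turn=2:; next result becomes -11; next result becomes -13; next result becomes -15; next result becomes -17; next at turn=3:; next result becomes -21; next result becomes -24; next result becomes -27; next result becomes -30; next at turn=4:; next result becomes -34; next result becomes -38; next result becomes -42; next result becomes -46; next delta becomes 1; next delta becomes -1; next delta becomes -1; next delta becomes -1; next count becomes -1; next final value 1; agreement on 1.
Sweeping the whole domain (45 inputs) finds no disagreement.
verdict: equivalent


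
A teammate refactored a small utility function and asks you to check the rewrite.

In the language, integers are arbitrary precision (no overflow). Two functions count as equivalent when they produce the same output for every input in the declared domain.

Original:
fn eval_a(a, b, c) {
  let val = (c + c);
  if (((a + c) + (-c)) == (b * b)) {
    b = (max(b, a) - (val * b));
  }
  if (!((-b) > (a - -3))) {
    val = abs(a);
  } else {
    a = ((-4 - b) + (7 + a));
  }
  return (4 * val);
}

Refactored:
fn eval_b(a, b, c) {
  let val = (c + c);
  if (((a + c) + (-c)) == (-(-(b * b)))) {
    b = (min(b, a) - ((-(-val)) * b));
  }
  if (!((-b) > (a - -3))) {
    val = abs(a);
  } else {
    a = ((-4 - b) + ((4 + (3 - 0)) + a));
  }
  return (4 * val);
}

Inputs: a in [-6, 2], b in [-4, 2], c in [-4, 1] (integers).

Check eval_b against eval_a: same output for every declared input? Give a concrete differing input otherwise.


Not equivalent: a=1, b=-1, c=-2 separates them (4 vs -16).
eval_a: val=-4, then (((a + c) + (-c)) == (b * b)) is true, then b=-3, then (!((-b) > (a - -3))) is true, then val=1, then returns 4
eval_b: val=-4, then (((a + c) + (-c)) == (-(-(b * b)))) is true, then b=-5, then (!((-b) > (a - -3))) is false, then a=9, then returns -16
verdict: not equivalent; witness: a=1, b=-1, c=-2


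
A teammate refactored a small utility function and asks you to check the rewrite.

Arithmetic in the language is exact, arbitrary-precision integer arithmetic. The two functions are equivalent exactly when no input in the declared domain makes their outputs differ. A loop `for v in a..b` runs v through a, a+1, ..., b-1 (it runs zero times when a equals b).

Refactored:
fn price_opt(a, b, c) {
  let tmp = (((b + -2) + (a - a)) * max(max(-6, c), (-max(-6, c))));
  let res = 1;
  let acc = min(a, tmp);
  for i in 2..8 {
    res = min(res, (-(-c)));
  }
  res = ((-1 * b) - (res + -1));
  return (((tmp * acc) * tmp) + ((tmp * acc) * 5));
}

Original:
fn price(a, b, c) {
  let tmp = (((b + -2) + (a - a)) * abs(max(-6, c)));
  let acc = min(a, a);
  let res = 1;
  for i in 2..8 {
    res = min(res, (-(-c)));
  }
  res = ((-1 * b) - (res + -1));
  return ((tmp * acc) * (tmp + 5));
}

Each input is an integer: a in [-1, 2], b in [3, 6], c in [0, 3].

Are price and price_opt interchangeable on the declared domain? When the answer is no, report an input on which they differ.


There is a counterexample at a=2, b=3, c=1: 12 on one side, 6 on the other.
price: tmp=1, then acc=2, then res=1, then (i=2), then res=1, then (i=3), then res=1, then (i=4), then res=1, then (i=5), then res=1, then (i=6), then res=1, then (i=7), then res=1, then res=-3, then returns 12
price_opt: tmp=1, then res=1, then acc=1, then (i=2), then res=1, then (i=3), then res=1, then (i=4), then res=1, then (i=5), then res=1, then (i=6), then res=1, then (i=7), then res=1, then res=-3, then returns 6
verdict: not equivalent; witness: a=2, b=3, c=1


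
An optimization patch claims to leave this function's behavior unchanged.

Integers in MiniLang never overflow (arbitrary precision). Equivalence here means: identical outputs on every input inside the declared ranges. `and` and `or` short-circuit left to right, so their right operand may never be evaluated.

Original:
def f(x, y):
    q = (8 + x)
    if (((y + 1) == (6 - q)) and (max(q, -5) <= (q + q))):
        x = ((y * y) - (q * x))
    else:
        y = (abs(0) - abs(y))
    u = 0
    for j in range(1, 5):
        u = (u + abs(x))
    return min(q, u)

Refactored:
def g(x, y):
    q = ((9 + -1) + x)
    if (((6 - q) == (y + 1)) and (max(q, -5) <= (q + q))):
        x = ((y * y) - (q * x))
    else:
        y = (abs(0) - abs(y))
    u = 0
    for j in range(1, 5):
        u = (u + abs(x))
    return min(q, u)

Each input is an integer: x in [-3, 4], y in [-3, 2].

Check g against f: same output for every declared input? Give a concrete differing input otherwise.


This is a faithful refactor — constant usage differs, and arithmetic usage differs, but the computed results match everywhere.
One worked example (x=3, y=0) — f: q := 11 | (((y + 1) == (6 - q)) and (max(q, -5) <= (q + q))): false | y := 0 | u := 0 | iter j=1: | u := 3 | iter j=2: | u := 6 | iter j=3: | u := 9 | iter j=4: | u := 12 | result 11; g: q := 11 | (((6 - q) == (y + 1)) and (max(q, -5) <= (q + q))): false | y := 0 | u := 0 | iter j=1: | u := 3 | iter j=2: | u := 6 | iter j=3: | u := 9 | iter j=4: | u := 12 | result 11; agreement on 11.
Across all 48 domain points the two functions coincide.
verdict: equivalent


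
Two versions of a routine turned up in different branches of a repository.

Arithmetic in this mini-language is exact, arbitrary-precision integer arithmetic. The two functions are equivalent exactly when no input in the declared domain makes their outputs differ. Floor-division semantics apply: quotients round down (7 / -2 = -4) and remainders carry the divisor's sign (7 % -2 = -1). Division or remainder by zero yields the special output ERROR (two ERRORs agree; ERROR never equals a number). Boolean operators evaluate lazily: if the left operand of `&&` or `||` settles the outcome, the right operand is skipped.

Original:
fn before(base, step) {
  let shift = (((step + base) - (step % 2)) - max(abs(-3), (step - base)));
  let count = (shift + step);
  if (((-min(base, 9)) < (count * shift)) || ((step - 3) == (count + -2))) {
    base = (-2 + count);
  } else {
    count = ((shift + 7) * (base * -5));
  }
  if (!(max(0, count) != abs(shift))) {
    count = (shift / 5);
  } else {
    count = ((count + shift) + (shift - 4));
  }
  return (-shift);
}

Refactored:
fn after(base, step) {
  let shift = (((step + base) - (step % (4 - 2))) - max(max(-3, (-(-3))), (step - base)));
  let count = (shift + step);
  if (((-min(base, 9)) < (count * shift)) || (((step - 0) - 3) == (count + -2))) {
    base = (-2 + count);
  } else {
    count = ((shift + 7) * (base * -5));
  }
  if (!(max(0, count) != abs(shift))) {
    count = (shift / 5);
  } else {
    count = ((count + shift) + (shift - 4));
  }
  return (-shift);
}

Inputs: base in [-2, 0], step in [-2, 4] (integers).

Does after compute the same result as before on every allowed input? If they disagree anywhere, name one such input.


Side by side, the visible changes include: arithmetic usage differs; also min/max/abs usage differs; also constant usage differs.
As a probe, take base=-2, step=2: before runs shift=-4, then count=-2, then (((-min(base, 9)) < (count * shift)) || ((step - 3) == (count + -2))) is true, then base=-4, then (!(max(0, count) != abs(shift))) is false, then count=-14, then returns 4; after runs shift=-4, then count=-2, then (((-min(base, 9)) < (count * shift)) || (((step - 0) - 3) == (count + -2))) is true, then base=-4, then (!(max(0, count) != abs(shift))) is false, then count=-14, then returns 4; both end at 4.
Every one of the 21 inputs gives matching results.
verdict: equivalent


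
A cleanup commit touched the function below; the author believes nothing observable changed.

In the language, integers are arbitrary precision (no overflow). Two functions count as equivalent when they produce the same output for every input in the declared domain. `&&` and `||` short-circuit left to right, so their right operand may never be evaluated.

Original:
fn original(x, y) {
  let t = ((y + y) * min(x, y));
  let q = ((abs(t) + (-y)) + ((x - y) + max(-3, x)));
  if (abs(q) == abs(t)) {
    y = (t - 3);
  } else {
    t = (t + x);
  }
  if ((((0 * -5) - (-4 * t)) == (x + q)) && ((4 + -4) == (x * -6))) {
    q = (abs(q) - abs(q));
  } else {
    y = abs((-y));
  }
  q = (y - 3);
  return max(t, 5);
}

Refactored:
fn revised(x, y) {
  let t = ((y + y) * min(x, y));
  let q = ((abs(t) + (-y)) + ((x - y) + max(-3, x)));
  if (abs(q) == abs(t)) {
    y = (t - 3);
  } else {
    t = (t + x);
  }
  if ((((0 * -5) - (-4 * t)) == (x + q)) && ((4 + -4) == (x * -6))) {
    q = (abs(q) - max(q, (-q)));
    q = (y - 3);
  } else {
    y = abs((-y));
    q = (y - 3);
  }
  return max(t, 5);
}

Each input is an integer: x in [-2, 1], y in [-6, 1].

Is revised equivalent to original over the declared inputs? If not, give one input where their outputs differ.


The two are interchangeable: arithmetic usage differs, and statement counts differ, and min/max/abs usage differs, and constant usage differs, and every declared input agrees.
As a probe, take x=-1, y=-6: original runs t=72, then q=82, then (abs(q) == abs(t)) is false, then t=71, then ((((0 * -5) - (-4 * t)) == (x + q)) && ((4 + -4) == (x * -6))) is false, then y=6, then q=3, then returns 71; revised runs t=72, then q=82, then (abs(q) == abs(t)) is false, then t=71, then ((((0 * -5) - (-4 * t)) == (x + q)) && ((4 + -4) == (x * -6))) is false, then y=6, then q=3, then returns 71; both end at 71.
Every one of the 32 inputs gives matching results.
verdict: equivalent


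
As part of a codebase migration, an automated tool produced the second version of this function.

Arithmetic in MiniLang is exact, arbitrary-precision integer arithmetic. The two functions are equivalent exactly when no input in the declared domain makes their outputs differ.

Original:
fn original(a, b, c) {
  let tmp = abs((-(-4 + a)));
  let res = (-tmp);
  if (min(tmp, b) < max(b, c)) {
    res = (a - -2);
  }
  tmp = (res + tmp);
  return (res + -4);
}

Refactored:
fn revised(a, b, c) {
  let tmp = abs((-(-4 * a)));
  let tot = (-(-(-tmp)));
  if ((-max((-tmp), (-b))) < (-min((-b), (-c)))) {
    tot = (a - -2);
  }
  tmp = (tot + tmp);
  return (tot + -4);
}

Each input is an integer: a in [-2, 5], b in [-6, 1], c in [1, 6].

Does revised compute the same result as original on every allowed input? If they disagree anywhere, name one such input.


Run the pair on a=-2, b=1, c=1.
original: tmp = 6; res = -6; (min(tmp, b) < max(b, c)) -> false; tmp = 0; return -10
revised: tmp = 8; tot = -8; ((-max((-tmp), (-b))) < (-min((-b), (-c)))) -> false; tmp = 0; return -12
-10 != -12, so the rewrite changes behavior.
verdict: not equivalent; witness: a=-2, b=1, c=1


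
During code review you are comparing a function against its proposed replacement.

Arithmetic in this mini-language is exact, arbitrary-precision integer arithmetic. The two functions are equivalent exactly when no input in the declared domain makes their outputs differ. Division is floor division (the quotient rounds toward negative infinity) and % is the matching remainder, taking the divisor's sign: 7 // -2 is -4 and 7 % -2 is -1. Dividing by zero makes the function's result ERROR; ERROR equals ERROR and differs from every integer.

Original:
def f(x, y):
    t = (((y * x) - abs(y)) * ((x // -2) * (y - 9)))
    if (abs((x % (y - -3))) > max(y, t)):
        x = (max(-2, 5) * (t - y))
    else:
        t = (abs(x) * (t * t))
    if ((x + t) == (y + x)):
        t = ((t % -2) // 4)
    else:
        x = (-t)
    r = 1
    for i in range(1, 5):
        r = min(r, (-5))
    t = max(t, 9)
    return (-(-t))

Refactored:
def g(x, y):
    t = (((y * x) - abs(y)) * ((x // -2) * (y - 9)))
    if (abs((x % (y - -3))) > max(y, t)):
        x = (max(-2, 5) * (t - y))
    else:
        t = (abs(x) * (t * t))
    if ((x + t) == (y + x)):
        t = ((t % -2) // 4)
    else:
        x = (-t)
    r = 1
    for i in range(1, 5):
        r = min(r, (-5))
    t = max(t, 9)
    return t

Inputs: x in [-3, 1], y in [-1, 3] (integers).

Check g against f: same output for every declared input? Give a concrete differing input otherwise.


Changes here: same computation, different form; the full 25-point sweep finds no disagreement.
verdict: equivalent


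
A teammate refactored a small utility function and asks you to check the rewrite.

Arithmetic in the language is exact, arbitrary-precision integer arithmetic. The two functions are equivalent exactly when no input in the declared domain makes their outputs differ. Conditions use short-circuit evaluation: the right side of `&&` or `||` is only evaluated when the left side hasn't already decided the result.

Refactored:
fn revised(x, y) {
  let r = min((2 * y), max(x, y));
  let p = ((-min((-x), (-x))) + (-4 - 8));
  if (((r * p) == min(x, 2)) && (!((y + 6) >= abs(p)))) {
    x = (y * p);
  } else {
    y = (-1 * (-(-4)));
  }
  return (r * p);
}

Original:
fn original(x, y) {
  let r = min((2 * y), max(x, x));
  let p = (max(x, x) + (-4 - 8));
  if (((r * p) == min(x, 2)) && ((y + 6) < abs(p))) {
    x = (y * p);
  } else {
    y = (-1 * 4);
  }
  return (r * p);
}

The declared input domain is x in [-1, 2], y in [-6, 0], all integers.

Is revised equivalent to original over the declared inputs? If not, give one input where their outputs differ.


Try x=-1, y=0.
original: r = -1; p = -13; (((r * p) == min(x, 2)) && ((y + 6) < abs(p))) -> false; y = -4; return 13
revised: r = 0; p = -13; (((r * p) == min(x, 2)) && (!((y + 6) >= abs(p)))) -> false; y = -4; return 0
13 vs 0 — the two versions disagree here.
verdict: not equivalent; witness: x=-1, y=0


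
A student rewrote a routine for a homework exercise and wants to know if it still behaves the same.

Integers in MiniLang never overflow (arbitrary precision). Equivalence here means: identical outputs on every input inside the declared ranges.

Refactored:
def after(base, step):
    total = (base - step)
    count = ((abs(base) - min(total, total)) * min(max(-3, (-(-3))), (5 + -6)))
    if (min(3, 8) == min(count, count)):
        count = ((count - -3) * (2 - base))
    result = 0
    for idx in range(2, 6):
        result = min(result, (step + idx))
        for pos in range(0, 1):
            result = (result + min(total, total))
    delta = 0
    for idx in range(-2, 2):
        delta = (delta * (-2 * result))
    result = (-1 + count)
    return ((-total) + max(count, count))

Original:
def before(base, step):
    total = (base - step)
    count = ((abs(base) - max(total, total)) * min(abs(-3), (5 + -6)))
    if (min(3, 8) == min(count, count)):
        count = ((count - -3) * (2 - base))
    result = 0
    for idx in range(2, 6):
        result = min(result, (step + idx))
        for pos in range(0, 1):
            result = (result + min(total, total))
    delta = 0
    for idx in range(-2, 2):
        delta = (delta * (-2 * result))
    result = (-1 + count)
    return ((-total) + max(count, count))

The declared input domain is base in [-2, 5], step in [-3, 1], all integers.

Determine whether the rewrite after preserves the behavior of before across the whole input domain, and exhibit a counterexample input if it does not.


Although `max(total, total)` became `min(total, total)`, no input in the stated domain can expose it.
Spot check at base=-1, step=-3 — before: total=2, then count=1, then (min(3, 8) == min(count, count)) is false, then result=0, then (idx=2), then result=-1, then (pos=0), then result=1, then (idx=3), then result=0, then (pos=0), then result=2, then (idx=4), then result=1, then (pos=0), then result=3, then (idx=5), then result=2, then (pos=0), then result=4, then delta=0, then (idx=-2), then delta=0, then (idx=-1), then delta=0, then (idx=0), then delta=0, then (idx=1), then delta=0, then result=0, then returns -1. after: total=2, then count=1, then (min(3, 8) == min(count, count)) is false, then result=0, then (idx=2), then result=-1, then (pos=0), then result=1, then (idx=3), then result=0, then (pos=0), then result=2, then (idx=4), then result=1, then (pos=0), then result=3, then (idx=5), then result=2, then (pos=0), then result=4, then delta=0, then (idx=-2), then delta=0, then (idx=-1), then delta=0, then (idx=0), then delta=0, then (idx=1), then delta=0, then result=0, then returns -1. Both give -1.
Sweeping the whole domain (40 inputs) finds no disagreement.
verdict: equivalent


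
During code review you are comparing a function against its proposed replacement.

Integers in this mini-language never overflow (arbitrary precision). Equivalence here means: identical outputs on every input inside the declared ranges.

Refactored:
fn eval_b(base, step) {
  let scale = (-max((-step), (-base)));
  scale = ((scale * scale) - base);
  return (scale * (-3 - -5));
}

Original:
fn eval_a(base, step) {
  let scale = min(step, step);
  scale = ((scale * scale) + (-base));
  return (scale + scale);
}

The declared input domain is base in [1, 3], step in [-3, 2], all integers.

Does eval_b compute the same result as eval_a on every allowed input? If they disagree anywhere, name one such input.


Consider the input base=1, step=2.
eval_a: scale becomes 2; next scale becomes 3; next final value 6
eval_b: scale becomes 1; next scale becomes 0; next final value 0
6 != 0, so the rewrite changes behavior.
verdict: not equivalent; witness: base=1, step=2


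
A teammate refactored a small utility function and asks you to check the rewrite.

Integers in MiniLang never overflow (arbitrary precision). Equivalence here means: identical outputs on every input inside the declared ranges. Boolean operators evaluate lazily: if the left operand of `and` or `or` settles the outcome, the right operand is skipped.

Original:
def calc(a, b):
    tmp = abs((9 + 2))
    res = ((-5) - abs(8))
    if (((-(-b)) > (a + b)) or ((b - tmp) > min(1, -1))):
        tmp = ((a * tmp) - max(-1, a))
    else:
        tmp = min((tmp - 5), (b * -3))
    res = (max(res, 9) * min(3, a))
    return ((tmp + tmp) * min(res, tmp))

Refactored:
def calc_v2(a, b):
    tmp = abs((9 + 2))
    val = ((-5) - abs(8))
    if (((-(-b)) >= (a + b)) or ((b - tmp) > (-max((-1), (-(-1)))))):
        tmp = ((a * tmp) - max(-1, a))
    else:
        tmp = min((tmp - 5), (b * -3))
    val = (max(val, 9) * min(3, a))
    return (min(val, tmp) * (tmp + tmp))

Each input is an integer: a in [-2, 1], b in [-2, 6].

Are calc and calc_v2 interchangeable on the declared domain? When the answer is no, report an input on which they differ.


At a=0, b=1: calc gives 18, calc_v2 gives 0.
verdict: not equivalent; witness: a=0, b=1
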